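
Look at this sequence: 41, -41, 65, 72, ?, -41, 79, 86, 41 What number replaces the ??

The slot pattern repeats as AABB (period 4), so there are 2 interleaved tracks.
Stream A: 41, -41, ?, -41, 41 — the oscillation 41·(−1)^(n+1).
Stream B: 65, 72, 79, 86 — adding 7 each time.
Stream A's pattern makes the blank 41.

41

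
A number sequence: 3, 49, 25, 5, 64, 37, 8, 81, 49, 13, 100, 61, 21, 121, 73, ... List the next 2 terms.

34, 144

Split by position mod 3 into 3 tracks.
Stream A is 3, 5, 8, 13, 21, which is a Fibonacci-like recurrence a_n = a_{n-1} + a_{n-2}.
Stream B is 49, 64, 81, 100, 121, which is the squares 7², 8², 9², ….
Stream C is 25, 37, 49, 61, 73, which is linear: a_n = 13 + 12·n.
Position 16 falls in stream A as its term 6, giving 34.
Term 17 comes from stream B (its 6th entry): 144.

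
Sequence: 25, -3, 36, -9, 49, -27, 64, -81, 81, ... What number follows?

-243

The terms cycle through 2 interleaved subsequences.
Stream A = 25, 36, 49, 64, 81: perfect squares starting at 5².
Stream B = -3, -9, -27, -81: multiplying by 3 each time.
The 10th slot belongs to stream B; its 5th term is -243.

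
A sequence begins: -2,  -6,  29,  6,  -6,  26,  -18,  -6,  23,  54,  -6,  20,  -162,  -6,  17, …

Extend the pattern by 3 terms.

486, -6, 14

Split by position mod 3: positions 1, 4, 7, … form one track, and each other residue class forms its own.
Track A = -2, 6, -18, 54, -162: multiplying by -3 each time.
Track B = -6, -6, -6, -6, -6: the constant sequence -6.
Track C = 29, 26, 23, 20, 17: arithmetic with common difference −3.
Position 16 falls in track A as its term 6, giving 486.
Position 17 → track B, term 6 = -6.
Position 18 → track C, term 6 = 14.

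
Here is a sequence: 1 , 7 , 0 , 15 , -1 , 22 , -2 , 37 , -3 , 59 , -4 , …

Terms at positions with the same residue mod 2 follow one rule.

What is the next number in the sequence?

Taking every 2nd term gives 2 separate tracks.
Subsequence A: 1, 0, -1, -2, -3, -4. Linear: a_n = 2 − n.
Subsequence B: 7, 15, 22, 37, 59. Fibonacci-style (each term is the sum of the two before it).
Term 12 comes from subsequence B (its 6th entry): 96.

96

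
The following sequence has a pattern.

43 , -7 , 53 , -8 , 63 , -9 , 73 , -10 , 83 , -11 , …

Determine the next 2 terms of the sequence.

Taking every 2nd term gives 2 separate tracks.
Track A = 43, 53, 63, 73, 83: adding 10 each time.
Track B = -7, -8, -9, -10, -11: subtracting 1 each time.
Position 11 falls in track A as its term 6, giving 93.
Term 12 comes from track B (its 6th entry): -12.

93, -12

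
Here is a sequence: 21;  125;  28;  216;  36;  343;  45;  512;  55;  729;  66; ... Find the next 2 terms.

1000, 78

Taking every 2nd term gives 2 separate tracks.
Stream A: 21, 28, 36, 45, 55, 66 (triangular numbers starting at T_6).
Stream B: 125, 216, 343, 512, 729 (consecutive cubes n³ from n = 5).
Position 12 falls in stream B as its term 6, giving 1000.
The 13th slot belongs to stream A; its 7th term is 78.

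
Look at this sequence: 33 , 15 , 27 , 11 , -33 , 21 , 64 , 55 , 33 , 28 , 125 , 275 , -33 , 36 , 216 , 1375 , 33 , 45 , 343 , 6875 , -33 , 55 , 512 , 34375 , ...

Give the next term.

Read the sequence 4 terms at a time; column i is its own pattern.
Track A is 33, -33, 33, -33, 33, -33, which is oscillating between 33 and -33.
Track B is 15, 21, 28, 36, 45, 55, which is triangular numbers n(n+1)/2 for n = 5, 6, ….
Track C is 27, 64, 125, 216, 343, 512, which is the cubes 3³, 4³, 5³, ….
Track D is 11, 55, 275, 1375, 6875, 34375, which is geometric, ×5 each step.
Position 25 falls in track A as its term 7, giving 33.

33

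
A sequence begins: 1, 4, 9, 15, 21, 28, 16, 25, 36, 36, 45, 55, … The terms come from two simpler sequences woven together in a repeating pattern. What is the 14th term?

64

Reading positions in blocks of 6 reveals the pattern AAABBB — 2 tracks woven together.
Subsequence A: 1, 4, 9, 16, 25, 36 — perfect squares starting at 1².
Subsequence B: 15, 21, 28, 36, 45, 55 — triangular numbers n(n+1)/2 for n = 5, 6, ….
Position 14 → subsequence A, term 8 = 64.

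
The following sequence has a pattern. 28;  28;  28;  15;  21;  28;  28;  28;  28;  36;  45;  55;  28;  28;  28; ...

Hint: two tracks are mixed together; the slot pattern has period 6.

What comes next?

66

Reading positions in blocks of 6 reveals the pattern AAABBB — 2 tracks woven together.
Track A: 28, 28, 28, 28, 28, 28, 28, 28, 28 (always 28).
Track B: 15, 21, 28, 36, 45, 55 (the triangular numbers T_5, T_6, …).
Position 16 falls in track B as its term 7, giving 66.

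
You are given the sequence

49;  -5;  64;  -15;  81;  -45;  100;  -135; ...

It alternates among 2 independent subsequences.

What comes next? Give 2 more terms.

121, -405

Positions 1, 3, 5, … form one subsequence and positions 2, 4, 6, … form another.
Stream A: 49, 64, 81, 100 (consecutive squares n² from n = 7).
Stream B: -5, -15, -45, -135 (multiplying by 3 each time).
Position 9 → stream A, term 5 = 121.
Position 10 falls in stream B as its term 5, giving -405.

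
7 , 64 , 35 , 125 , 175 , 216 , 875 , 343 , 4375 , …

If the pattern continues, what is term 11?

21875

Taking every 2nd term gives 2 separate tracks.
Stream A = 7, 35, 175, 875, 4375: multiplying by 5 each time.
Stream B = 64, 125, 216, 343: perfect cubes starting at 4³.
Position 11 → stream A, term 6 = 21875.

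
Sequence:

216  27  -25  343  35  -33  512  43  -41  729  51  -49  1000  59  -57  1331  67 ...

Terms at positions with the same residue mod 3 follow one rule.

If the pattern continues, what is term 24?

-81

Taking every 3rd term gives 3 separate tracks.
Subsequence A: 216, 343, 512, 729, 1000, 1331 (perfect cubes starting at 6³).
Subsequence B: 27, 35, 43, 51, 59, 67 (arithmetic, step +8).
Subsequence C: -25, -33, -41, -49, -57 (subtracting 8 each time).
Position 24 → subsequence C, term 8 = -81.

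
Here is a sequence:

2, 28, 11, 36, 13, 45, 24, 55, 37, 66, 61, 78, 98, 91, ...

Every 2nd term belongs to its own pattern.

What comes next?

Taking every 2nd term gives 2 separate tracks.
Stream A: 2, 11, 13, 24, 37, 61, 98. A Fibonacci-like recurrence a_n = a_{n-1} + a_{n-2}.
Stream B: 28, 36, 45, 55, 66, 78, 91. Triangular numbers n(n+1)/2 for n = 7, 8, ….
Term 15 comes from stream A (its 8th entry): 159.

159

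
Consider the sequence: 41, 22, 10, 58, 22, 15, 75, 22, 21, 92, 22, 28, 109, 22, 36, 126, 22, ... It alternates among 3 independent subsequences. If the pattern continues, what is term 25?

177

The terms cycle through 3 interleaved subsequences.
Track A: 41, 58, 75, 92, 109, 126 — arithmetic with common difference +17.
Track B: 22, 22, 22, 22, 22, 22 — always 22.
Track C: 10, 15, 21, 28, 36 — triangular numbers n(n+1)/2 for n = 4, 5, ….
The 25th slot belongs to track A; its 9th term is 177.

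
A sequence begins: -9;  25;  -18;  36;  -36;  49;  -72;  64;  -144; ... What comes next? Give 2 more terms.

81, -288

Taking every 2nd term gives 2 separate tracks.
Track A = -9, -18, -36, -72, -144: a geometric progression (common ratio 2).
Track B = 25, 36, 49, 64: consecutive squares n² from n = 5.
Position 10 → track B, term 5 = 81.
Term 11 comes from track A (its 6th entry): -288.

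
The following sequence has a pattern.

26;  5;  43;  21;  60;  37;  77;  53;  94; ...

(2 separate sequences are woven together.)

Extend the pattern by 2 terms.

Odd-indexed and even-indexed terms follow separate rules.
Subsequence A: 26, 43, 60, 77, 94. Arithmetic with common difference +17.
Subsequence B: 5, 21, 37, 53. Arithmetic, step +16.
The 10th slot belongs to subsequence B; its 5th term is 69.
Position 11 → subsequence A, term 6 = 111.

69, 111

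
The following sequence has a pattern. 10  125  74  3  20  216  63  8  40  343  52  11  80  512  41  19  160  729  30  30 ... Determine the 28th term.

79

Taking every 4th term gives 4 separate tracks.
Track A: 10, 20, 40, 80, 160. A geometric progression (common ratio 2).
Track B: 125, 216, 343, 512, 729. Consecutive cubes n³ from n = 5.
Track C: 74, 63, 52, 41, 30. Arithmetic, step −11.
Track D: 3, 8, 11, 19, 30. A Fibonacci-like recurrence a_n = a_{n-1} + a_{n-2}.
Term 28 comes from track D (its 7th entry): 79.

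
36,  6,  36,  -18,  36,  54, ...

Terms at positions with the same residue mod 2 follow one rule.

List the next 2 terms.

36, -162

Split by position mod 2 into 2 tracks.
Track A is 36, 36, 36, which is constant 36.
Track B is 6, -18, 54, which is multiplying by -3 each time.
Term 7 comes from track A (its 4th entry): 36.
Position 8 falls in track B as its term 4, giving -162.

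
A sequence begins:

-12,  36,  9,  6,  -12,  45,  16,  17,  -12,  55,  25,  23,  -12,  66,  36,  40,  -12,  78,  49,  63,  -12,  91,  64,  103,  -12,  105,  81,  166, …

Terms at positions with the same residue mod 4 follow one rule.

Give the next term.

-12

The terms cycle through 4 interleaved subsequences.
Subsequence A: -12, -12, -12, -12, -12, -12, -12 — always -12.
Subsequence B: 36, 45, 55, 66, 78, 91, 105 — triangular numbers n(n+1)/2 for n = 8, 9, ….
Subsequence C: 9, 16, 25, 36, 49, 64, 81 — the squares 3², 4², 5², ….
Subsequence D: 6, 17, 23, 40, 63, 103, 166 — each term equals the sum of the previous two.
The 29th slot belongs to subsequence A; its 8th term is -12.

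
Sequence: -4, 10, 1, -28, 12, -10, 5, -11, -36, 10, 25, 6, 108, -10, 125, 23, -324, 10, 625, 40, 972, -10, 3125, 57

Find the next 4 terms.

Taking every 4th term gives 4 separate tracks.
Subsequence A: -4, 12, -36, 108, -324, 972 — geometric with ratio -3.
Subsequence B: 10, -10, 10, -10, 10, -10 — oscillating between 10 and -10.
Subsequence C: 1, 5, 25, 125, 625, 3125 — successive powers of 5.
Subsequence D: -28, -11, 6, 23, 40, 57 — arithmetic, step +17.
Term 25 comes from subsequence A (its 7th entry): -2916.
Term 26 comes from subsequence B (its 7th entry): 10.
Position 27 → subsequence C, term 7 = 15625.
The 28th slot belongs to subsequence D; its 7th term is 74.

-2916, 10, 15625, 74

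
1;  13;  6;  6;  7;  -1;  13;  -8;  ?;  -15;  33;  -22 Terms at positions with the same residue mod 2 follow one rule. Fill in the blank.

20

Positions 1, 3, 5, … form one subsequence and positions 2, 4, 6, … form another.
Subsequence A: 1, 6, 7, 13, ?, 33 (each term equals the sum of the previous two).
Subsequence B: 13, 6, -1, -8, -15, -22 (subtracting 7 each time).
Subsequence A's pattern makes the blank 20.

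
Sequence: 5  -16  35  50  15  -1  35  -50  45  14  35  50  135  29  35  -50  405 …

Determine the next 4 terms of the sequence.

Split by position mod 4: positions 1, 5, 9, … form one track, and each other residue class forms its own.
Track A: 5, 15, 45, 135, 405. Multiplying by 3 each time.
Track B: -16, -1, 14, 29. Arithmetic, step +15.
Track C: 35, 35, 35, 35. Always 35.
Track D: 50, -50, 50, -50. Oscillating between 50 and -50.
Position 18 → track B, term 5 = 44.
Position 19 falls in track C as its term 5, giving 35.
Position 20 falls in track D as its term 5, giving 50.
Position 21 → track A, term 6 = 1215.

44, 35, 50, 1215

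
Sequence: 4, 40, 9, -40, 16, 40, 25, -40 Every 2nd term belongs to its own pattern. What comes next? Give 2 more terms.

Taking every 2nd term gives 2 separate tracks.
Subsequence A = 4, 9, 16, 25: the squares 2², 3², 4², ….
Subsequence B = 40, -40, 40, -40: the oscillation 40·(−1)^(n+1).
Position 9 → subsequence A, term 5 = 36.
Position 10 → subsequence B, term 5 = 40.

36, 40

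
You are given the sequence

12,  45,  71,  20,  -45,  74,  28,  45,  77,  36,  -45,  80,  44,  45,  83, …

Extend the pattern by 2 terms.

Taking every 3rd term gives 3 separate tracks.
Track A: 12, 20, 28, 36, 44 (arithmetic with common difference +8).
Track B: 45, -45, 45, -45, 45 (oscillating between 45 and -45).
Track C: 71, 74, 77, 80, 83 (adding 3 each time).
Position 16 → track A, term 6 = 52.
Position 17 → track B, term 6 = -45.

52, -45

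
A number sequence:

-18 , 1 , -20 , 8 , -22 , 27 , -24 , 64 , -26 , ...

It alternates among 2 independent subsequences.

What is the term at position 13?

-30

Positions 1, 3, 5, … form one subsequence and positions 2, 4, 6, … form another.
Stream A: -18, -20, -22, -24, -26 — arithmetic with common difference −2.
Stream B: 1, 8, 27, 64 — consecutive cubes n³ from n = 1.
Position 13 → stream A, term 7 = -30.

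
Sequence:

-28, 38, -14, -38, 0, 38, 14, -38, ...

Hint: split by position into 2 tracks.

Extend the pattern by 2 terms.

The terms cycle through 2 interleaved subsequences.
Stream A is -28, -14, 0, 14, which is arithmetic with common difference +14.
Stream B is 38, -38, 38, -38, which is the oscillation 38·(−1)^(n+1).
Position 9 falls in stream A as its term 5, giving 28.
Position 10 → stream B, term 5 = 38.

28, 38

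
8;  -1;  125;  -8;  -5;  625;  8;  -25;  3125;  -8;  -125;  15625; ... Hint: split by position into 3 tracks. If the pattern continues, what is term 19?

8

Split by position mod 3 into 3 tracks.
Track A: 8, -8, 8, -8 — the oscillation 8·(−1)^(n+1).
Track B: -1, -5, -25, -125 — a geometric progression (common ratio 5).
Track C: 125, 625, 3125, 15625 — successive powers of 5.
The 19th slot belongs to track A; its 7th term is 8.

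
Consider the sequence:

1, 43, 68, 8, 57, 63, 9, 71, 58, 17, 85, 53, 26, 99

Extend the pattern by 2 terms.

48, 43

Split by position mod 3 into 3 tracks.
Track A: 1, 8, 9, 17, 26. Each term equals the sum of the previous two.
Track B: 43, 57, 71, 85, 99. Arithmetic, step +14.
Track C: 68, 63, 58, 53. Arithmetic, step −5.
Term 15 comes from track C (its 5th entry): 48.
Position 16 → track A, term 6 = 43.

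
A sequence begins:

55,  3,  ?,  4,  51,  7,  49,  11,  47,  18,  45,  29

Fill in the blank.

53

Positions 1, 3, 5, … form one subsequence and positions 2, 4, 6, … form another.
Subsequence A: 55, ?, 51, 49, 47, 45 (arithmetic with common difference −2).
Subsequence B: 3, 4, 7, 11, 18, 29 (Fibonacci-style (each term is the sum of the two before it)).
The gap is subsequence A's term 2; the rule gives 53.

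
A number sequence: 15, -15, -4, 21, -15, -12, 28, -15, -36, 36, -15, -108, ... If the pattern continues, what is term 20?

Read the sequence 3 terms at a time; column i is its own pattern.
Stream A: 15, 21, 28, 36 (the triangular numbers T_5, T_6, …).
Stream B: -15, -15, -15, -15 (always -15).
Stream C: -4, -12, -36, -108 (geometric with ratio 3).
Position 20 → stream B, term 7 = -15.

-15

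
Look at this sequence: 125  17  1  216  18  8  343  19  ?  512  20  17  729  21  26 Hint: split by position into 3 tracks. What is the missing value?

Read the sequence 3 terms at a time; column i is its own pattern.
Track A = 125, 216, 343, 512, 729: the cubes 5³, 6³, 7³, ….
Track B = 17, 18, 19, 20, 21: linear: a_n = 16 + n.
Track C = 1, 8, ?, 17, 26: each term equals the sum of the previous two.
Filling track C at index 3 by its rule yields 9.

9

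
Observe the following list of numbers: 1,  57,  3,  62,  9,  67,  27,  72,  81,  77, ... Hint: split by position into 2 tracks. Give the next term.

Taking every 2nd term gives 2 separate tracks.
Track A is 1, 3, 9, 27, 81, which is powers of 3.
Track B is 57, 62, 67, 72, 77, which is arithmetic with common difference +5.
Position 11 falls in track A as its term 6, giving 243.

243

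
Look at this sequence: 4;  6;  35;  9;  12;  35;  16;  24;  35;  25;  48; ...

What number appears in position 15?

35

Split by position mod 3 into 3 tracks.
Subsequence A: 4, 9, 16, 25 (the squares 2², 3², 4², …).
Subsequence B: 6, 12, 24, 48 (a geometric progression (common ratio 2)).
Subsequence C: 35, 35, 35 (always 35).
Position 15 falls in subsequence C as its term 5, giving 35.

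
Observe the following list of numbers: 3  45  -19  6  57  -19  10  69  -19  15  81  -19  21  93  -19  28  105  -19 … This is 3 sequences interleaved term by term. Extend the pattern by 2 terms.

Split by position mod 3 into 3 tracks.
Subsequence A: 3, 6, 10, 15, 21, 28 (triangular numbers n(n+1)/2 for n = 2, 3, …).
Subsequence B: 45, 57, 69, 81, 93, 105 (adding 12 each time).
Subsequence C: -19, -19, -19, -19, -19, -19 (constant -19).
The 19th slot belongs to subsequence A; its 7th term is 36.
Term 20 comes from subsequence B (its 7th entry): 117.

36, 117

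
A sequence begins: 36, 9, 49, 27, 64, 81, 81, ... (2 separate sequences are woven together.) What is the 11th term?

Positions 1, 3, 5, … form one subsequence and positions 2, 4, 6, … form another.
Stream A is 36, 49, 64, 81, which is the squares 6², 7², 8², ….
Stream B is 9, 27, 81, which is multiplying by 3 each time.
The 11th slot belongs to stream A; its 6th term is 121.

121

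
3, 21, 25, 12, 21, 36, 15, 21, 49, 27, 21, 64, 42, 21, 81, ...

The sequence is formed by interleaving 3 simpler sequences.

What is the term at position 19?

111

Read the sequence 3 terms at a time; column i is its own pattern.
Stream A: 3, 12, 15, 27, 42 — Fibonacci-style (each term is the sum of the two before it).
Stream B: 21, 21, 21, 21, 21 — the constant sequence 21.
Stream C: 25, 36, 49, 64, 81 — consecutive squares n² from n = 5.
Position 19 falls in stream A as its term 7, giving 111.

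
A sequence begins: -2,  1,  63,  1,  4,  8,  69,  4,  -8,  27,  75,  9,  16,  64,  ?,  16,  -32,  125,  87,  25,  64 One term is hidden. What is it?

The terms cycle through 4 interleaved subsequences.
Subsequence A: -2, 4, -8, 16, -32, 64 (geometric, ×-2 each step).
Subsequence B: 1, 8, 27, 64, 125 (consecutive cubes n³ from n = 1).
Subsequence C: 63, 69, 75, ?, 87 (arithmetic with common difference +6).
Subsequence D: 1, 4, 9, 16, 25 (perfect squares starting at 1²).
The gap is subsequence C's term 4; the rule gives 81.

81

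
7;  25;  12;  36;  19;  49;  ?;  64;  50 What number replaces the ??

31

Positions 1, 3, 5, … form one subsequence and positions 2, 4, 6, … form another.
Stream A: 7, 12, 19, ?, 50 — each term equals the sum of the previous two.
Stream B: 25, 36, 49, 64 — consecutive squares n² from n = 5.
Filling stream A at index 4 by its rule yields 31.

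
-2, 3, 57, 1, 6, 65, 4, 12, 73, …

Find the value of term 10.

7

Split by position mod 3 into 3 tracks.
Stream A: -2, 1, 4. Linear: a_n = -5 + 3·n.
Stream B: 3, 6, 12. Multiplying by 2 each time.
Stream C: 57, 65, 73. Linear: a_n = 49 + 8·n.
The 10th slot belongs to stream A; its 4th term is 7.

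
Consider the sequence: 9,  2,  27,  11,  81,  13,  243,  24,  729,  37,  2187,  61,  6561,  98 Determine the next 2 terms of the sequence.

Positions 1, 3, 5, … form one subsequence and positions 2, 4, 6, … form another.
Track A = 9, 27, 81, 243, 729, 2187, 6561: successive powers of 3.
Track B = 2, 11, 13, 24, 37, 61, 98: each term equals the sum of the previous two.
Position 15 → track A, term 8 = 19683.
Term 16 comes from track B (its 8th entry): 159.

19683, 159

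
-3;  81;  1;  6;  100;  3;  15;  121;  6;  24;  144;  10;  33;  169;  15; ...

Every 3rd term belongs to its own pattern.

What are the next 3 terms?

42, 196, 21

Taking every 3rd term gives 3 separate tracks.
Subsequence A: -3, 6, 15, 24, 33 — arithmetic with common difference +9.
Subsequence B: 81, 100, 121, 144, 169 — perfect squares starting at 9².
Subsequence C: 1, 3, 6, 10, 15 — triangular numbers n(n+1)/2 for n = 1, 2, ….
Position 16 falls in subsequence A as its term 6, giving 42.
The 17th slot belongs to subsequence B; its 6th term is 196.
The 18th slot belongs to subsequence C; its 6th term is 21.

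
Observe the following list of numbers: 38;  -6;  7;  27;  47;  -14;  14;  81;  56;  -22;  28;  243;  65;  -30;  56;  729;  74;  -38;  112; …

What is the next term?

Split by position mod 4: positions 1, 5, 9, … form one track, and each other residue class forms its own.
Track A is 38, 47, 56, 65, 74, which is linear: a_n = 29 + 9·n.
Track B is -6, -14, -22, -30, -38, which is linear: a_n = 2 − 8·n.
Track C is 7, 14, 28, 56, 112, which is geometric, ×2 each step.
Track D is 27, 81, 243, 729, which is powers of 3.
Term 20 comes from track D (its 5th entry): 2187.

2187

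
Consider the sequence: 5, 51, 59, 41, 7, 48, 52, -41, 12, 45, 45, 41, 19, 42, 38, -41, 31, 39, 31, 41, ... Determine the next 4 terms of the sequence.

Split by position mod 4 into 4 tracks.
Subsequence A: 5, 7, 12, 19, 31 (each term equals the sum of the previous two).
Subsequence B: 51, 48, 45, 42, 39 (arithmetic with common difference −3).
Subsequence C: 59, 52, 45, 38, 31 (arithmetic with common difference −7).
Subsequence D: 41, -41, 41, -41, 41 (alternating ±41).
Position 21 falls in subsequence A as its term 6, giving 50.
Position 22 → subsequence B, term 6 = 36.
Position 23 → subsequence C, term 6 = 24.
The 24th slot belongs to subsequence D; its 6th term is -41.

50, 36, 24, -41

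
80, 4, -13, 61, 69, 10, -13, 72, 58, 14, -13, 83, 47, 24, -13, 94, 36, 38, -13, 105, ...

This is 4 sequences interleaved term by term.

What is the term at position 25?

14

Split by position mod 4 into 4 tracks.
Subsequence A is 80, 69, 58, 47, 36, which is arithmetic, step −11.
Subsequence B is 4, 10, 14, 24, 38, which is each term equals the sum of the previous two.
Subsequence C is -13, -13, -13, -13, -13, which is always -13.
Subsequence D is 61, 72, 83, 94, 105, which is adding 11 each time.
Term 25 comes from subsequence A (its 7th entry): 14.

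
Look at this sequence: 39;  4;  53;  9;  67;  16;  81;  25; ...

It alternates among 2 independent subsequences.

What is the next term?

95

Split by position mod 2 into 2 tracks.
Track A is 39, 53, 67, 81, which is arithmetic, step +14.
Track B is 4, 9, 16, 25, which is consecutive squares n² from n = 2.
The 9th slot belongs to track A; its 5th term is 95.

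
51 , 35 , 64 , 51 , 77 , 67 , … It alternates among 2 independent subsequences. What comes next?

Split by position mod 2 into 2 tracks.
Stream A: 51, 64, 77. Adding 13 each time.
Stream B: 35, 51, 67. Linear: a_n = 19 + 16·n.
Term 7 comes from stream A (its 4th entry): 90.

90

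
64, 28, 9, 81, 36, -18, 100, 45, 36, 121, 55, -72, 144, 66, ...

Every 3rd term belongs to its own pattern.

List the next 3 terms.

144, 169, 78

Split by position mod 3: positions 1, 4, 7, … form one track, and each other residue class forms its own.
Subsequence A: 64, 81, 100, 121, 144 — the squares 8², 9², 10², ….
Subsequence B: 28, 36, 45, 55, 66 — triangular numbers starting at T_7.
Subsequence C: 9, -18, 36, -72 — a geometric progression (common ratio -2).
Term 15 comes from subsequence C (its 5th entry): 144.
Term 16 comes from subsequence A (its 6th entry): 169.
Term 17 comes from subsequence B (its 6th entry): 78.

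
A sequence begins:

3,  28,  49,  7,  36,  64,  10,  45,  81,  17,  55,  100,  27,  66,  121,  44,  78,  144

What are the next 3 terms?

Read the sequence 3 terms at a time; column i is its own pattern.
Subsequence A: 3, 7, 10, 17, 27, 44 — Fibonacci-style (each term is the sum of the two before it).
Subsequence B: 28, 36, 45, 55, 66, 78 — triangular numbers n(n+1)/2 for n = 7, 8, ….
Subsequence C: 49, 64, 81, 100, 121, 144 — consecutive squares n² from n = 7.
Position 19 falls in subsequence A as its term 7, giving 71.
Term 20 comes from subsequence B (its 7th entry): 91.
Term 21 comes from subsequence C (its 7th entry): 169.

71, 91, 169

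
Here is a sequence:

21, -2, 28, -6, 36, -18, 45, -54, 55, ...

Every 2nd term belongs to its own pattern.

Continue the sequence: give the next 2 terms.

-162, 66

The terms cycle through 2 interleaved subsequences.
Track A: 21, 28, 36, 45, 55 (the triangular numbers T_6, T_7, …).
Track B: -2, -6, -18, -54 (a geometric progression (common ratio 3)).
Position 10 → track B, term 5 = -162.
The 11th slot belongs to track A; its 6th term is 66.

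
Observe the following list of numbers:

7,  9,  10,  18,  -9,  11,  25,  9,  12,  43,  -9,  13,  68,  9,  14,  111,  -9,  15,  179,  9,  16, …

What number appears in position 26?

9

Taking every 3rd term gives 3 separate tracks.
Track A: 7, 18, 25, 43, 68, 111, 179 — Fibonacci-style (each term is the sum of the two before it).
Track B: 9, -9, 9, -9, 9, -9, 9 — alternating ±9.
Track C: 10, 11, 12, 13, 14, 15, 16 — linear: a_n = 9 + n.
Term 26 comes from track B (its 9th entry): 9.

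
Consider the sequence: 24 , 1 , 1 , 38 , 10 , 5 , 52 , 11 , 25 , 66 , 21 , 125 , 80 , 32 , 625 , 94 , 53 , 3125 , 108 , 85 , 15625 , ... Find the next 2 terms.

122, 138

Split by position mod 3 into 3 tracks.
Track A = 24, 38, 52, 66, 80, 94, 108: linear: a_n = 10 + 14·n.
Track B = 1, 10, 11, 21, 32, 53, 85: each term equals the sum of the previous two.
Track C = 1, 5, 25, 125, 625, 3125, 15625: successive powers of 5.
Position 22 → track A, term 8 = 122.
Position 23 falls in track B as its term 8, giving 138.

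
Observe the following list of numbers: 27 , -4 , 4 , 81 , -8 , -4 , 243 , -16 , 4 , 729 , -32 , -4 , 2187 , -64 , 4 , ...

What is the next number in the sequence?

6561

The terms cycle through 3 interleaved subsequences.
Track A is 27, 81, 243, 729, 2187, which is powers of 3.
Track B is -4, -8, -16, -32, -64, which is geometric, ×2 each step.
Track C is 4, -4, 4, -4, 4, which is alternating ±4.
Term 16 comes from track A (its 6th entry): 6561.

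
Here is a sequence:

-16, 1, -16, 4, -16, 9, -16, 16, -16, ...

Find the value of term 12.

36

Positions 1, 3, 5, … form one subsequence and positions 2, 4, 6, … form another.
Stream A = -16, -16, -16, -16, -16: constant -16.
Stream B = 1, 4, 9, 16: perfect squares starting at 1².
Position 12 falls in stream B as its term 6, giving 36.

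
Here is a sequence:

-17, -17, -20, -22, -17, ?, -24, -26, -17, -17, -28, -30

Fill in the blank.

-17

The slot pattern repeats as AABB (period 4), so there are 2 interleaved tracks.
Subsequence A: -17, -17, -17, ?, -17, -17 (always -17).
Subsequence B: -20, -22, -24, -26, -28, -30 (arithmetic, step −2).
Filling subsequence A at index 4 by its rule yields -17.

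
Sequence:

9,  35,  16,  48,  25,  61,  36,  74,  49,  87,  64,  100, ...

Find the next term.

Taking every 2nd term gives 2 separate tracks.
Subsequence A: 9, 16, 25, 36, 49, 64 — perfect squares starting at 3².
Subsequence B: 35, 48, 61, 74, 87, 100 — linear: a_n = 22 + 13·n.
Position 13 → subsequence A, term 7 = 81.

81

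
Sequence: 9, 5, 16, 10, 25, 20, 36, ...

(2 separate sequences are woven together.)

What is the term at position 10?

80

Taking every 2nd term gives 2 separate tracks.
Stream A = 9, 16, 25, 36: perfect squares starting at 3².
Stream B = 5, 10, 20: geometric, ×2 each step.
Term 10 comes from stream B (its 5th entry): 80.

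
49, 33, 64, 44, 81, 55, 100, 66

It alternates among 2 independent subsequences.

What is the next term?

Split by position mod 2 into 2 tracks.
Stream A is 49, 64, 81, 100, which is consecutive squares n² from n = 7.
Stream B is 33, 44, 55, 66, which is adding 11 each time.
Position 9 falls in stream A as its term 5, giving 121.

121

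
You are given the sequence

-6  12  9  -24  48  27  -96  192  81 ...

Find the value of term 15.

Reading positions in blocks of 3 reveals the pattern AAB — 2 tracks woven together.
Subsequence A is -6, 12, -24, 48, -96, 192, which is multiplying by -2 each time.
Subsequence B is 9, 27, 81, which is successive powers of 3.
The 15th slot belongs to subsequence B; its 5th term is 729.

729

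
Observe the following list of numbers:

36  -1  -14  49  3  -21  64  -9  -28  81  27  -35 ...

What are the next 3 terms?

100, -81, -42

Split by position mod 3: positions 1, 4, 7, … form one track, and each other residue class forms its own.
Stream A: 36, 49, 64, 81 — the squares 6², 7², 8², ….
Stream B: -1, 3, -9, 27 — geometric with ratio -3.
Stream C: -14, -21, -28, -35 — subtracting 7 each time.
Position 13 → stream A, term 5 = 100.
Position 14 → stream B, term 5 = -81.
Term 15 comes from stream C (its 5th entry): -42.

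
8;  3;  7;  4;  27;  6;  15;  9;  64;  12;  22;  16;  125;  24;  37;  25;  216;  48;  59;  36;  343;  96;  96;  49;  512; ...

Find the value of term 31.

251

Split by position mod 4: positions 1, 5, 9, … form one track, and each other residue class forms its own.
Subsequence A = 8, 27, 64, 125, 216, 343, 512: consecutive cubes n³ from n = 2.
Subsequence B = 3, 6, 12, 24, 48, 96: geometric, ×2 each step.
Subsequence C = 7, 15, 22, 37, 59, 96: a Fibonacci-like recurrence a_n = a_{n-1} + a_{n-2}.
Subsequence D = 4, 9, 16, 25, 36, 49: perfect squares starting at 2².
The 31st slot belongs to subsequence C; its 8th term is 251.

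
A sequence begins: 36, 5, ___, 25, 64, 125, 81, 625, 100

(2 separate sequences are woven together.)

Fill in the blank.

49

Taking every 2nd term gives 2 separate tracks.
Track A: 36, ?, 64, 81, 100 (the squares 6², 7², 8², …).
Track B: 5, 25, 125, 625 (successive powers of 5).
Filling track A at index 2 by its rule yields 49.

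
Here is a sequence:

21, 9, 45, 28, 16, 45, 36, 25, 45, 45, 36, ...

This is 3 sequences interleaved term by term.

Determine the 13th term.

55

The terms cycle through 3 interleaved subsequences.
Track A: 21, 28, 36, 45 — triangular numbers n(n+1)/2 for n = 6, 7, ….
Track B: 9, 16, 25, 36 — the squares 3², 4², 5², ….
Track C: 45, 45, 45 — constant 45.
Term 13 comes from track A (its 5th entry): 55.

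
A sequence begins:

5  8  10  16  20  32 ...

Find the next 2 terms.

40, 64

Split by position mod 2 into 2 tracks.
Subsequence A: 5, 10, 20 — multiplying by 2 each time.
Subsequence B: 8, 16, 32 — powers 2^3, 2^4, 2^5, ….
Position 7 → subsequence A, term 4 = 40.
Term 8 comes from subsequence B (its 4th entry): 64.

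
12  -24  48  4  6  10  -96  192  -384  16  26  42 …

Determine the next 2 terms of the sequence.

Positions follow the repeating pattern AAABBB; grouping by letter gives 2 tracks.
Stream A: 12, -24, 48, -96, 192, -384. Geometric, ×-2 each step.
Stream B: 4, 6, 10, 16, 26, 42. A Fibonacci-like recurrence a_n = a_{n-1} + a_{n-2}.
Position 13 → stream A, term 7 = 768.
Term 14 comes from stream A (its 8th entry): -1536.

768, -1536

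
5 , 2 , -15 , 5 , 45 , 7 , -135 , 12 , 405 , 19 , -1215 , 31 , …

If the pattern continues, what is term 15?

Taking every 2nd term gives 2 separate tracks.
Stream A: 5, -15, 45, -135, 405, -1215 (a geometric progression (common ratio -3)).
Stream B: 2, 5, 7, 12, 19, 31 (Fibonacci-style (each term is the sum of the two before it)).
Position 15 falls in stream A as its term 8, giving -10935.

-10935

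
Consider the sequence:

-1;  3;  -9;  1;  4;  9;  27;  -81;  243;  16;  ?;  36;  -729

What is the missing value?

25

The slot pattern repeats as AAABBB (period 6), so there are 2 interleaved tracks.
Track A: -1, 3, -9, 27, -81, 243, -729 — multiplying by -3 each time.
Track B: 1, 4, 9, 16, ?, 36 — consecutive squares n² from n = 1.
So the missing entry in track B is 25.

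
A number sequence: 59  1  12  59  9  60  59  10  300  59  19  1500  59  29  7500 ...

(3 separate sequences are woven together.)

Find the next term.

Split by position mod 3: positions 1, 4, 7, … form one track, and each other residue class forms its own.
Track A: 59, 59, 59, 59, 59 — the constant sequence 59.
Track B: 1, 9, 10, 19, 29 — Fibonacci-style (each term is the sum of the two before it).
Track C: 12, 60, 300, 1500, 7500 — geometric, ×5 each step.
The 16th slot belongs to track A; its 6th term is 59.

59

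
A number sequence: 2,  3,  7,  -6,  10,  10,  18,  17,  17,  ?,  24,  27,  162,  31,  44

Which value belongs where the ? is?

-54

Split by position mod 3: positions 1, 4, 7, … form one track, and each other residue class forms its own.
Subsequence A: 2, -6, 18, ?, 162 (multiplying by -3 each time).
Subsequence B: 3, 10, 17, 24, 31 (arithmetic, step +7).
Subsequence C: 7, 10, 17, 27, 44 (a Fibonacci-like recurrence a_n = a_{n-1} + a_{n-2}).
The gap is subsequence A's term 4; the rule gives -54.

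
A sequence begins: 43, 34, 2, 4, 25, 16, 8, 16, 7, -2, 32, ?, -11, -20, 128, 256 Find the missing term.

Positions follow the repeating pattern AABB; grouping by letter gives 2 tracks.
Track A = 43, 34, 25, 16, 7, -2, -11, -20: arithmetic, step −9.
Track B = 2, 4, 8, 16, 32, ?, 128, 256: powers of 2.
Filling track B at index 6 by its rule yields 64.

64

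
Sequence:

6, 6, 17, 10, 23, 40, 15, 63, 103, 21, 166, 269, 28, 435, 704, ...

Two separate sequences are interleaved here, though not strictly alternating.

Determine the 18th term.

1843

Reading positions in blocks of 3 reveals the pattern ABB — 2 tracks woven together.
Subsequence A: 6, 10, 15, 21, 28 (triangular numbers n(n+1)/2 for n = 3, 4, …).
Subsequence B: 6, 17, 23, 40, 63, 103, 166, 269, 435, 704 (each term equals the sum of the previous two).
Term 18 comes from subsequence B (its 12th entry): 1843.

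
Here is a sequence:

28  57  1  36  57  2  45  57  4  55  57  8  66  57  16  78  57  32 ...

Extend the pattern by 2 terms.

91, 57

Split by position mod 3 into 3 tracks.
Track A: 28, 36, 45, 55, 66, 78 (triangular numbers starting at T_7).
Track B: 57, 57, 57, 57, 57, 57 (constant 57).
Track C: 1, 2, 4, 8, 16, 32 (multiplying by 2 each time).
Term 19 comes from track A (its 7th entry): 91.
The 20th slot belongs to track B; its 7th term is 57.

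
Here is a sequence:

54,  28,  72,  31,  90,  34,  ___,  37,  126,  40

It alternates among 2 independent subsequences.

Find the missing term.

108

Positions 1, 3, 5, … form one subsequence and positions 2, 4, 6, … form another.
Track A: 54, 72, 90, ?, 126. Arithmetic, step +18.
Track B: 28, 31, 34, 37, 40. Arithmetic with common difference +3.
Track A's pattern makes the blank 108.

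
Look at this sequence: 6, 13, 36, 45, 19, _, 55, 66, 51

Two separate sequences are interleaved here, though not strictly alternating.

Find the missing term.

Reading positions in blocks of 4 reveals the pattern AABB — 2 tracks woven together.
Subsequence A: 6, 13, 19, ?, 51 — a Fibonacci-like recurrence a_n = a_{n-1} + a_{n-2}.
Subsequence B: 36, 45, 55, 66 — triangular numbers n(n+1)/2 for n = 8, 9, ….
So the missing entry in subsequence A is 32.

32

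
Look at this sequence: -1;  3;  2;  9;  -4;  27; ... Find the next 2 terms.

Taking every 2nd term gives 2 separate tracks.
Subsequence A: -1, 2, -4 (geometric, ×-2 each step).
Subsequence B: 3, 9, 27 (powers of 3).
Position 7 falls in subsequence A as its term 4, giving 8.
Position 8 falls in subsequence B as its term 4, giving 81.

8, 81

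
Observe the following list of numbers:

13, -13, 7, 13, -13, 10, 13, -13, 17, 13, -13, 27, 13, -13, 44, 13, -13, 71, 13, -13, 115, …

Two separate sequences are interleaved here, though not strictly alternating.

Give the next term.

13

Positions follow the repeating pattern AAB; grouping by letter gives 2 tracks.
Subsequence A = 13, -13, 13, -13, 13, -13, 13, -13, 13, -13, 13, -13, 13, -13: alternating ±13.
Subsequence B = 7, 10, 17, 27, 44, 71, 115: Fibonacci-style (each term is the sum of the two before it).
The 22nd slot belongs to subsequence A; its 15th term is 13.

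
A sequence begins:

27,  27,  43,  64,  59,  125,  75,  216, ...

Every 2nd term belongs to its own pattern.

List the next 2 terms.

Taking every 2nd term gives 2 separate tracks.
Subsequence A: 27, 43, 59, 75. Arithmetic with common difference +16.
Subsequence B: 27, 64, 125, 216. Perfect cubes starting at 3³.
Term 9 comes from subsequence A (its 5th entry): 91.
Position 10 falls in subsequence B as its term 5, giving 343.

91, 343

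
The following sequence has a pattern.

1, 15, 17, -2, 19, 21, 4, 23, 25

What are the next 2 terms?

-8, 27

Reading positions in blocks of 3 reveals the pattern ABB — 2 tracks woven together.
Track A = 1, -2, 4: geometric with ratio -2.
Track B = 15, 17, 19, 21, 23, 25: linear: a_n = 13 + 2·n.
Position 10 → track A, term 4 = -8.
The 11th slot belongs to track B; its 7th term is 27.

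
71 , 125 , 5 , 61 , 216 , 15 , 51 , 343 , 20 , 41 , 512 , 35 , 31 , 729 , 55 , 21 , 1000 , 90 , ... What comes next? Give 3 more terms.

Split by position mod 3: positions 1, 4, 7, … form one track, and each other residue class forms its own.
Track A: 71, 61, 51, 41, 31, 21. Subtracting 10 each time.
Track B: 125, 216, 343, 512, 729, 1000. Perfect cubes starting at 5³.
Track C: 5, 15, 20, 35, 55, 90. A Fibonacci-like recurrence a_n = a_{n-1} + a_{n-2}.
The 19th slot belongs to track A; its 7th term is 11.
Position 20 falls in track B as its term 7, giving 1331.
The 21st slot belongs to track C; its 7th term is 145.

11, 1331, 145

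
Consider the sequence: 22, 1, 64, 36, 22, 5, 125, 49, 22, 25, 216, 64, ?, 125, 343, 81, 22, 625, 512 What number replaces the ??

22

The terms cycle through 4 interleaved subsequences.
Track A: 22, 22, 22, ?, 22 — constant 22.
Track B: 1, 5, 25, 125, 625 — powers of 5.
Track C: 64, 125, 216, 343, 512 — perfect cubes starting at 4³.
Track D: 36, 49, 64, 81 — the squares 6², 7², 8², ….
Track A's pattern makes the blank 22.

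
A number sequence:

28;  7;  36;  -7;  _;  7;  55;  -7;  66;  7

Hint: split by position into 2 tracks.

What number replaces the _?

45

The terms cycle through 2 interleaved subsequences.
Subsequence A = 28, 36, ?, 55, 66: triangular numbers starting at T_7.
Subsequence B = 7, -7, 7, -7, 7: oscillating between 7 and -7.
The gap is subsequence A's term 3; the rule gives 45.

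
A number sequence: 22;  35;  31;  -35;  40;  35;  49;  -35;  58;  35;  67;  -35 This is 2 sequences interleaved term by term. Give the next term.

76

The terms cycle through 2 interleaved subsequences.
Subsequence A: 22, 31, 40, 49, 58, 67 (linear: a_n = 13 + 9·n).
Subsequence B: 35, -35, 35, -35, 35, -35 (alternating ±35).
Position 13 → subsequence A, term 7 = 76.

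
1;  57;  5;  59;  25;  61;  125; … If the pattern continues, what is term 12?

67

Odd-indexed and even-indexed terms follow separate rules.
Track A: 1, 5, 25, 125 (geometric, ×5 each step).
Track B: 57, 59, 61 (arithmetic, step +2).
Position 12 → track B, term 6 = 67.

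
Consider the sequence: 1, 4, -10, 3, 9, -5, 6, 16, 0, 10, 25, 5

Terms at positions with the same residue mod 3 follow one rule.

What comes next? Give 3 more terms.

15, 36, 10

Split by position mod 3 into 3 tracks.
Track A: 1, 3, 6, 10 — the triangular numbers T_1, T_2, ….
Track B: 4, 9, 16, 25 — perfect squares starting at 2².
Track C: -10, -5, 0, 5 — adding 5 each time.
Position 13 → track A, term 5 = 15.
The 14th slot belongs to track B; its 5th term is 36.
The 15th slot belongs to track C; its 5th term is 10.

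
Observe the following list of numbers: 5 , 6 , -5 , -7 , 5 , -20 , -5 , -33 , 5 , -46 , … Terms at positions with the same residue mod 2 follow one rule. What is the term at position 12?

-59

Split by position mod 2 into 2 tracks.
Stream A: 5, -5, 5, -5, 5 (oscillating between 5 and -5).
Stream B: 6, -7, -20, -33, -46 (arithmetic, step −13).
Term 12 comes from stream B (its 6th entry): -59.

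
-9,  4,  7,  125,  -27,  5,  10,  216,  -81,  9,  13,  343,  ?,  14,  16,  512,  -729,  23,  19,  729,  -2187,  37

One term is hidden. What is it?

Split by position mod 4: positions 1, 5, 9, … form one track, and each other residue class forms its own.
Track A: -9, -27, -81, ?, -729, -2187 — multiplying by 3 each time.
Track B: 4, 5, 9, 14, 23, 37 — a Fibonacci-like recurrence a_n = a_{n-1} + a_{n-2}.
Track C: 7, 10, 13, 16, 19 — arithmetic, step +3.
Track D: 125, 216, 343, 512, 729 — consecutive cubes n³ from n = 5.
So the missing entry in track A is -243.

-243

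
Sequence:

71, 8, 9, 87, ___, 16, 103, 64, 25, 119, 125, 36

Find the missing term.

27

Read the sequence 3 terms at a time; column i is its own pattern.
Stream A is 71, 87, 103, 119, which is arithmetic, step +16.
Stream B is 8, ?, 64, 125, which is the cubes 2³, 3³, 4³, ….
Stream C is 9, 16, 25, 36, which is perfect squares starting at 3².
The gap is stream B's term 2; the rule gives 27.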